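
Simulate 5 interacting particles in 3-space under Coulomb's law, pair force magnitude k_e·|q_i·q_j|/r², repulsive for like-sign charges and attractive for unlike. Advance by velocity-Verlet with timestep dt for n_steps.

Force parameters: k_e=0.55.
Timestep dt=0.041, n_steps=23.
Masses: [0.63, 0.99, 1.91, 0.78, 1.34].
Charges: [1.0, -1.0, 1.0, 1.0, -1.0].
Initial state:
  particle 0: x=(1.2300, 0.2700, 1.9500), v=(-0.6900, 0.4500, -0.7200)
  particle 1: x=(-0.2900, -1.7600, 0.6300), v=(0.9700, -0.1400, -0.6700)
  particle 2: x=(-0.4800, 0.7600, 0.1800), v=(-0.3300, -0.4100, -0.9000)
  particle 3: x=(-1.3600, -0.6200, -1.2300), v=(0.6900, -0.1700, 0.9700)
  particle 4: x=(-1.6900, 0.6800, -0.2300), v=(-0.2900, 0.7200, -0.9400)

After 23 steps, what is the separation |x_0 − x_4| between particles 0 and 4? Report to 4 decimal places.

3.4767

step 0: x0=(1.2300, 0.2700, 1.9500) x1=(-0.2900, -1.7600, 0.6300) x2=(-0.4800, 0.7600, 0.1800) x3=(-1.3600, -0.6200, -1.2300) x4=(-1.6900, 0.6800, -0.2300)
step 1: x0=(1.2017, 0.2884, 1.9205) x1=(-0.2502, -1.7656, 0.6025) x2=(-0.4937, 0.7432, 0.1431) x3=(-1.3318, -0.6269, -1.1901) x4=(-1.7017, 0.7095, -0.2685)
step 2: x0=(1.1735, 0.3066, 1.8911) x1=(-0.2104, -1.7711, 0.5749) x2=(-0.5076, 0.7264, 0.1061) x3=(-1.3037, -0.6338, -1.1501) x4=(-1.7129, 0.7388, -0.3071)
step 3: x0=(1.1453, 0.3247, 1.8618) x1=(-0.1706, -1.7763, 0.5473) x2=(-0.5219, 0.7096, 0.0690) x3=(-1.2758, -0.6407, -1.1099) x4=(-1.7236, 0.7680, -0.3456)
step 4: x0=(1.1171, 0.3427, 1.8326) x1=(-0.1308, -1.7812, 0.5196) x2=(-0.5364, 0.6929, 0.0319) x3=(-1.2481, -0.6475, -1.0696) x4=(-1.7339, 0.7970, -0.3841)
step 5: x0=(1.0890, 0.3605, 1.8035) x1=(-0.0910, -1.7859, 0.4918) x2=(-0.5511, 0.6762, -0.0053) x3=(-1.2205, -0.6544, -1.0293) x4=(-1.7437, 0.8258, -0.4225)
step 6: x0=(1.0610, 0.3782, 1.7744) x1=(-0.0512, -1.7904, 0.4640) x2=(-0.5662, 0.6596, -0.0426) x3=(-1.1932, -0.6613, -0.9889) x4=(-1.7530, 0.8544, -0.4609)
step 7: x0=(1.0330, 0.3957, 1.7455) x1=(-0.0115, -1.7946, 0.4360) x2=(-0.5815, 0.6431, -0.0799) x3=(-1.1660, -0.6683, -0.9484) x4=(-1.7618, 0.8827, -0.4991)
step 8: x0=(1.0050, 0.4131, 1.7167) x1=(0.0282, -1.7985, 0.4080) x2=(-0.5971, 0.6267, -0.1172) x3=(-1.1391, -0.6754, -0.9080) x4=(-1.7701, 0.9108, -0.5373)
step 9: x0=(0.9772, 0.4304, 1.6879) x1=(0.0678, -1.8021, 0.3799) x2=(-0.6129, 0.6105, -0.1546) x3=(-1.1123, -0.6827, -0.8676) x4=(-1.7780, 0.9387, -0.5754)
step 10: x0=(0.9494, 0.4476, 1.6593) x1=(0.1074, -1.8054, 0.3517) x2=(-0.6289, 0.5945, -0.1921) x3=(-1.0857, -0.6903, -0.8273) x4=(-1.7854, 0.9663, -0.6134)
step 11: x0=(0.9217, 0.4646, 1.6308) x1=(0.1468, -1.8085, 0.3234) x2=(-0.6452, 0.5787, -0.2296) x3=(-1.0593, -0.6981, -0.7870) x4=(-1.7923, 0.9936, -0.6512)
step 12: x0=(0.8942, 0.4816, 1.6025) x1=(0.1861, -1.8112, 0.2951) x2=(-0.6617, 0.5631, -0.2672) x3=(-1.0331, -0.7064, -0.7469) x4=(-1.7987, 1.0206, -0.6889)
step 13: x0=(0.8667, 0.4984, 1.5742) x1=(0.2253, -1.8136, 0.2666) x2=(-0.6784, 0.5477, -0.3048) x3=(-1.0071, -0.7151, -0.7068) x4=(-1.8048, 1.0473, -0.7265)
step 14: x0=(0.8393, 0.5151, 1.5461) x1=(0.2644, -1.8157, 0.2381) x2=(-0.6953, 0.5327, -0.3425) x3=(-0.9812, -0.7243, -0.6669) x4=(-1.8103, 1.0738, -0.7639)
step 15: x0=(0.8121, 0.5318, 1.5181) x1=(0.3033, -1.8174, 0.2095) x2=(-0.7124, 0.5179, -0.3803) x3=(-0.9554, -0.7341, -0.6270) x4=(-1.8155, 1.0999, -0.8011)
step 16: x0=(0.7849, 0.5483, 1.4902) x1=(0.3420, -1.8189, 0.1809) x2=(-0.7297, 0.5035, -0.4181) x3=(-0.9297, -0.7447, -0.5873) x4=(-1.8202, 1.1258, -0.8382)
step 17: x0=(0.7579, 0.5648, 1.4625) x1=(0.3805, -1.8199, 0.1521) x2=(-0.7473, 0.4895, -0.4560) x3=(-0.9041, -0.7559, -0.5476) x4=(-1.8245, 1.1513, -0.8751)
step 18: x0=(0.7311, 0.5812, 1.4349) x1=(0.4188, -1.8207, 0.1233) x2=(-0.7650, 0.4758, -0.4941) x3=(-0.8785, -0.7679, -0.5080) x4=(-1.8284, 1.1766, -0.9118)
step 19: x0=(0.7043, 0.5976, 1.4074) x1=(0.4569, -1.8211, 0.0944) x2=(-0.7829, 0.4625, -0.5323) x3=(-0.8528, -0.7808, -0.4684) x4=(-1.8320, 1.2015, -0.9483)
step 20: x0=(0.6778, 0.6139, 1.3801) x1=(0.4948, -1.8211, 0.0655) x2=(-0.8011, 0.4496, -0.5706) x3=(-0.8272, -0.7945, -0.4288) x4=(-1.8352, 1.2262, -0.9847)
step 21: x0=(0.6514, 0.6302, 1.3530) x1=(0.5324, -1.8208, 0.0366) x2=(-0.8195, 0.4371, -0.6091) x3=(-0.8014, -0.8091, -0.3892) x4=(-1.8380, 1.2505, -1.0210)
step 22: x0=(0.6251, 0.6465, 1.3260) x1=(0.5697, -1.8201, 0.0076) x2=(-0.8380, 0.4250, -0.6477) x3=(-0.7755, -0.8245, -0.3495) x4=(-1.8405, 1.2746, -1.0570)
step 23: x0=(0.5990, 0.6628, 1.2992) x1=(0.6068, -1.8191, -0.0215) x2=(-0.8568, 0.4133, -0.6866) x3=(-0.7494, -0.8408, -0.3097) x4=(-1.8426, 1.2983, -1.0929)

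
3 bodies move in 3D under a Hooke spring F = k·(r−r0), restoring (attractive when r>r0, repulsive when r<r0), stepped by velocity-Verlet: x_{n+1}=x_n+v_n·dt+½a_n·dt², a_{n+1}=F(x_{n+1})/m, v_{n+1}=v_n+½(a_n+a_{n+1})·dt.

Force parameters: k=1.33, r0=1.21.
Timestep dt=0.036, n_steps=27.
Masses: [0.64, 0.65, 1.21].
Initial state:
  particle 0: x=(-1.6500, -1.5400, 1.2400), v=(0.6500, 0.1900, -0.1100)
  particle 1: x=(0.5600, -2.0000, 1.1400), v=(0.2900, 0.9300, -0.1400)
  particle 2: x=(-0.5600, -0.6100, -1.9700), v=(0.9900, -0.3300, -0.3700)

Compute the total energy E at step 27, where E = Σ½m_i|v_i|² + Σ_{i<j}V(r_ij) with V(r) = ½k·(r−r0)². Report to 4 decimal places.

9.2260

step 0: x0=(-1.6500, -1.5400, 1.2400) x1=(0.5600, -2.0000, 1.1400) x2=(-0.5600, -0.6100, -1.9700)
step 1: x0=(-1.6243, -1.5326, 1.2331) x1=(0.5681, -1.9650, 1.1323) x2=(-0.5243, -0.6230, -1.9804)
step 2: x0=(-1.5939, -1.5242, 1.2205) x1=(0.5716, -1.9272, 1.1193) x2=(-0.4887, -0.6381, -1.9848)
step 3: x0=(-1.5589, -1.5147, 1.2021) x1=(0.5707, -1.8866, 1.1009) x2=(-0.4531, -0.6552, -1.9833)
step 4: x0=(-1.5194, -1.5041, 1.1779) x1=(0.5655, -1.8434, 1.0774) x2=(-0.4175, -0.6742, -1.9760)
step 5: x0=(-1.4757, -1.4924, 1.1481) x1=(0.5563, -1.7979, 1.0487) x2=(-0.3821, -0.6951, -1.9630)
step 6: x0=(-1.4277, -1.4797, 1.1129) x1=(0.5432, -1.7501, 1.0151) x2=(-0.3468, -0.7178, -1.9444)
step 7: x0=(-1.3759, -1.4660, 1.0722) x1=(0.5267, -1.7004, 0.9766) x2=(-0.3117, -0.7420, -1.9204)
step 8: x0=(-1.3203, -1.4513, 1.0265) x1=(0.5068, -1.6489, 0.9335) x2=(-0.2768, -0.7677, -1.8911)
step 9: x0=(-1.2613, -1.4357, 0.9757) x1=(0.4841, -1.5957, 0.8860) x2=(-0.2422, -0.7948, -1.8569)
step 10: x0=(-1.1992, -1.4191, 0.9203) x1=(0.4588, -1.5412, 0.8342) x2=(-0.2078, -0.8232, -1.8178)
step 11: x0=(-1.1343, -1.4017, 0.8604) x1=(0.4313, -1.4855, 0.7785) x2=(-0.1738, -0.8526, -1.7744)
step 12: x0=(-1.0669, -1.3834, 0.7964) x1=(0.4020, -1.4289, 0.7190) x2=(-0.1400, -0.8829, -1.7267)
step 13: x0=(-0.9975, -1.3645, 0.7286) x1=(0.3712, -1.3714, 0.6562) x2=(-0.1066, -0.9141, -1.6752)
step 14: x0=(-0.9263, -1.3449, 0.6572) x1=(0.3393, -1.3133, 0.5903) x2=(-0.0735, -0.9460, -1.6202)
step 15: x0=(-0.8538, -1.3247, 0.5828) x1=(0.3068, -1.2548, 0.5217) x2=(-0.0407, -0.9783, -1.5621)
step 16: x0=(-0.7804, -1.3041, 0.5056) x1=(0.2740, -1.1960, 0.4507) x2=(-0.0083, -1.0111, -1.5012)
step 17: x0=(-0.7064, -1.2832, 0.4260) x1=(0.2413, -1.1369, 0.3776) x2=(0.0238, -1.0442, -1.4380)
step 18: x0=(-0.6323, -1.2621, 0.3444) x1=(0.2090, -1.0777, 0.3029) x2=(0.0555, -1.0774, -1.3728)
step 19: x0=(-0.5585, -1.2411, 0.2613) x1=(0.1776, -1.0182, 0.2269) x2=(0.0870, -1.1108, -1.3062)
step 20: x0=(-0.4854, -1.2203, 0.1770) x1=(0.1472, -0.9585, 0.1500) x2=(0.1183, -1.1441, -1.2384)
step 21: x0=(-0.4131, -1.2000, 0.0920) x1=(0.1180, -0.8983, 0.0725) x2=(0.1493, -1.1775, -1.1699)
step 22: x0=(-0.3421, -1.1805, 0.0066) x1=(0.0903, -0.8373, -0.0052) x2=(0.1803, -1.2108, -1.1011)
step 23: x0=(-0.2725, -1.1621, -0.0789) x1=(0.0639, -0.7752, -0.0828) x2=(0.2113, -1.2442, -1.0323)
step 24: x0=(-0.2043, -1.1451, -0.1639) x1=(0.0387, -0.7116, -0.1601) x2=(0.2423, -1.2777, -0.9639)
step 25: x0=(-0.1373, -1.1296, -0.2484) x1=(0.0143, -0.6460, -0.2370) x2=(0.2737, -1.3114, -0.8961)
step 26: x0=(-0.0716, -1.1157, -0.3319) x1=(-0.0097, -0.5782, -0.3134) x2=(0.3054, -1.3454, -0.8290)
step 27: x0=(-0.0068, -1.1031, -0.4144) x1=(-0.0337, -0.5081, -0.3894) x2=(0.3377, -1.3800, -0.7627)
step 0 velocities: v0=(0.6500, 0.1900, -0.1100) v1=(0.2900, 0.9300, -0.1400) v2=(0.9900, -0.3300, -0.3700)
step 0: KE=1.2071, PE=8.0204, E=9.2275
step 27 velocities: v0=(1.7843, 0.3398, -2.2778) v1=(-0.6706, 1.9745, -2.1074) v2=(0.9061, -0.9703, 1.8334)
step 27: KE=8.6724, PE=0.5536, E=9.2260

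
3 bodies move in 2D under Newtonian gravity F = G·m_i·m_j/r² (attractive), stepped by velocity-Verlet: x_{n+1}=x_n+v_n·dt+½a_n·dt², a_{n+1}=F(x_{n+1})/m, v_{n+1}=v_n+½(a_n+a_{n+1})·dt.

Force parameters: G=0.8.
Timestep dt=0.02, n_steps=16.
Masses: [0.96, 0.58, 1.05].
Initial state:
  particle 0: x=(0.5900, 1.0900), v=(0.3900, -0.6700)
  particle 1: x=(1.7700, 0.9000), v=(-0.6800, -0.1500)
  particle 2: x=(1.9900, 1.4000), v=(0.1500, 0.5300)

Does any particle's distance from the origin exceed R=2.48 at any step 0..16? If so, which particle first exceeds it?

step 0: x0=(0.5900, 1.0900) x1=(1.7700, 0.9000) x2=(1.9900, 1.4000)
step 1: x0=(0.5979, 1.0766) x1=(1.7565, 0.8975) x2=(1.9928, 1.4103)
step 2: x0=(0.6062, 1.0632) x1=(1.7433, 0.8961) x2=(1.9952, 1.4200)
step 3: x0=(0.6147, 1.0499) x1=(1.7302, 0.8955) x2=(1.9972, 1.4292)
step 4: x0=(0.6235, 1.0365) x1=(1.7173, 0.8958) x2=(1.9989, 1.4379)
step 5: x0=(0.6327, 1.0232) x1=(1.7046, 0.8970) x2=(2.0002, 1.4462)
step 6: x0=(0.6422, 1.0100) x1=(1.6921, 0.8990) x2=(2.0011, 1.4539)
step 7: x0=(0.6519, 0.9967) x1=(1.6796, 0.9017) x2=(2.0016, 1.4612)
step 8: x0=(0.6620, 0.9835) x1=(1.6673, 0.9051) x2=(2.0018, 1.4681)
step 9: x0=(0.6725, 0.9704) x1=(1.6551, 0.9092) x2=(2.0016, 1.4745)
step 10: x0=(0.6833, 0.9572) x1=(1.6429, 0.9140) x2=(2.0011, 1.4805)
step 11: x0=(0.6944, 0.9442) x1=(1.6309, 0.9195) x2=(2.0002, 1.4862)
step 12: x0=(0.7060, 0.9312) x1=(1.6189, 0.9256) x2=(1.9989, 1.4914)
step 13: x0=(0.7179, 0.9182) x1=(1.6069, 0.9322) x2=(1.9973, 1.4962)
step 14: x0=(0.7301, 0.9054) x1=(1.5949, 0.9395) x2=(1.9953, 1.5007)
step 15: x0=(0.7428, 0.8926) x1=(1.5829, 0.9473) x2=(1.9929, 1.5047)
step 16: x0=(0.7559, 0.8799) x1=(1.5710, 0.9557) x2=(1.9901, 1.5084)

yes, particle 2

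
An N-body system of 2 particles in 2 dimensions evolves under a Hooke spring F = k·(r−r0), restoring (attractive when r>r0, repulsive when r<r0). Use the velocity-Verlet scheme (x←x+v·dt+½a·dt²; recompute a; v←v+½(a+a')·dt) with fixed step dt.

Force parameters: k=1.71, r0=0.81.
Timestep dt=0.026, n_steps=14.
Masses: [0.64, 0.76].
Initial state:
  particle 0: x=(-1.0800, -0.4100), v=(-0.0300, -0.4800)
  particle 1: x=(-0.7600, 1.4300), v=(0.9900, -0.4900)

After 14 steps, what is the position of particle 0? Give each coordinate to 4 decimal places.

(-1.0484, -0.4082)

step 0: x0=(-1.0800, -0.4100) x1=(-0.7600, 1.4300)
step 1: x0=(-1.0806, -0.4215) x1=(-0.7344, 1.4165)
step 2: x0=(-1.0809, -0.4312) x1=(-0.7091, 1.4014)
step 3: x0=(-1.0808, -0.4390) x1=(-0.6841, 1.3847)
step 4: x0=(-1.0802, -0.4449) x1=(-0.6595, 1.3664)
step 5: x0=(-1.0793, -0.4490) x1=(-0.6352, 1.3466)
step 6: x0=(-1.0779, -0.4512) x1=(-0.6113, 1.3252)
step 7: x0=(-1.0760, -0.4517) x1=(-0.5878, 1.3023)
step 8: x0=(-1.0736, -0.4504) x1=(-0.5647, 1.2780)
step 9: x0=(-1.0708, -0.4473) x1=(-0.5420, 1.2522)
step 10: x0=(-1.0674, -0.4426) x1=(-0.5198, 1.2250)
step 11: x0=(-1.0635, -0.4363) x1=(-0.4980, 1.1964)
step 12: x0=(-1.0590, -0.4284) x1=(-0.4767, 1.1665)
step 13: x0=(-1.0540, -0.4190) x1=(-0.4558, 1.1354)
step 14: x0=(-1.0484, -0.4082) x1=(-0.4354, 1.1030)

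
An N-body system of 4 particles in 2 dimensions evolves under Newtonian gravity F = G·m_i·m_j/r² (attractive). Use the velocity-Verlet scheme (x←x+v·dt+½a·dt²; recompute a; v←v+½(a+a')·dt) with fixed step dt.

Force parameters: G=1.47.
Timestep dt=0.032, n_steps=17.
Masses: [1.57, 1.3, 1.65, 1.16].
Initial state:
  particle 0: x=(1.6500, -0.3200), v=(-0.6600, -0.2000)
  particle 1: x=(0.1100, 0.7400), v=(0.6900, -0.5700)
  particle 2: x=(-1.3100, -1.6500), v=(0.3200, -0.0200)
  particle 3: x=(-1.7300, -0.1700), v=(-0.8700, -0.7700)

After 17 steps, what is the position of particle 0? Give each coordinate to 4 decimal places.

(1.1404, -0.3718)

step 0: x0=(1.6500, -0.3200) x1=(0.1100, 0.7400) x2=(-1.3100, -1.6500) x3=(-1.7300, -0.1700)
step 1: x0=(1.6285, -0.3263) x1=(0.1321, 0.7213) x2=(-1.2997, -1.6501) x3=(-1.7574, -0.1950)
step 2: x0=(1.6061, -0.3323) x1=(0.1542, 0.7018) x2=(-1.2893, -1.6492) x3=(-1.7838, -0.2209)
step 3: x0=(1.5828, -0.3381) x1=(0.1765, 0.6814) x2=(-1.2788, -1.6473) x3=(-1.8094, -0.2477)
step 4: x0=(1.5586, -0.3436) x1=(0.1988, 0.6601) x2=(-1.2682, -1.6443) x3=(-1.8339, -0.2753)
step 5: x0=(1.5335, -0.3488) x1=(0.2214, 0.6379) x2=(-1.2575, -1.6403) x3=(-1.8575, -0.3037)
step 6: x0=(1.5075, -0.3537) x1=(0.2441, 0.6148) x2=(-1.2468, -1.6352) x3=(-1.8800, -0.3331)
step 7: x0=(1.4804, -0.3582) x1=(0.2672, 0.5907) x2=(-1.2361, -1.6290) x3=(-1.9015, -0.3634)
step 8: x0=(1.4523, -0.3623) x1=(0.2905, 0.5655) x2=(-1.2254, -1.6217) x3=(-1.9219, -0.3947)
step 9: x0=(1.4230, -0.3660) x1=(0.3141, 0.5393) x2=(-1.2147, -1.6133) x3=(-1.9411, -0.4269)
step 10: x0=(1.3926, -0.3692) x1=(0.3382, 0.5119) x2=(-1.2041, -1.6038) x3=(-1.9592, -0.4600)
step 11: x0=(1.3610, -0.3719) x1=(0.3628, 0.4833) x2=(-1.1936, -1.5931) x3=(-1.9761, -0.4942)
step 12: x0=(1.3281, -0.3740) x1=(0.3880, 0.4535) x2=(-1.1832, -1.5814) x3=(-1.9916, -0.5293)
step 13: x0=(1.2938, -0.3754) x1=(0.4138, 0.4222) x2=(-1.1729, -1.5684) x3=(-2.0058, -0.5654)
step 14: x0=(1.2580, -0.3760) x1=(0.4404, 0.3894) x2=(-1.1628, -1.5543) x3=(-2.0187, -0.6025)
step 15: x0=(1.2206, -0.3758) x1=(0.4678, 0.3550) x2=(-1.1530, -1.5391) x3=(-2.0300, -0.6406)
step 16: x0=(1.1815, -0.3744) x1=(0.4964, 0.3186) x2=(-1.1434, -1.5226) x3=(-2.0397, -0.6798)
step 17: x0=(1.1404, -0.3718) x1=(0.5262, 0.2801) x2=(-1.1341, -1.5050) x3=(-2.0478, -0.7199)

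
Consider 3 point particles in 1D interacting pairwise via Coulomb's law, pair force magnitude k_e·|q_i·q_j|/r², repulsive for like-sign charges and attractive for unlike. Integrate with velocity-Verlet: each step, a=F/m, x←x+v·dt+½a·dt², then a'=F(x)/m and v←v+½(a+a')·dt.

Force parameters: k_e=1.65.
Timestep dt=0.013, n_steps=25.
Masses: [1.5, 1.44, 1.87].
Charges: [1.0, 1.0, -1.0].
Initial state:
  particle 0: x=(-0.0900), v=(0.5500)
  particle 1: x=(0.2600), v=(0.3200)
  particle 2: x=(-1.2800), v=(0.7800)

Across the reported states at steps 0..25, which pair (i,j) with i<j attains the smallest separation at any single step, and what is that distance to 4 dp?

step 0: x0=(-0.0900) x1=(0.2600) x2=(-1.2800)
step 1: x0=(-0.0837) x1=(0.2649) x2=(-1.2698)
step 2: x0=(-0.0790) x1=(0.2713) x2=(-1.2594)
step 3: x0=(-0.0760) x1=(0.2792) x2=(-1.2488)
step 4: x0=(-0.0746) x1=(0.2886) x2=(-1.2381)
step 5: x0=(-0.0747) x1=(0.2994) x2=(-1.2272)
step 6: x0=(-0.0763) x1=(0.3114) x2=(-1.2161)
step 7: x0=(-0.0793) x1=(0.3247) x2=(-1.2048)
step 8: x0=(-0.0836) x1=(0.3390) x2=(-1.1934)
step 9: x0=(-0.0891) x1=(0.3544) x2=(-1.1817)
step 10: x0=(-0.0956) x1=(0.3707) x2=(-1.1699)
step 11: x0=(-0.1032) x1=(0.3877) x2=(-1.1579)
step 12: x0=(-0.1117) x1=(0.4055) x2=(-1.1457)
step 13: x0=(-0.1211) x1=(0.4240) x2=(-1.1333)
step 14: x0=(-0.1313) x1=(0.4430) x2=(-1.1207)
step 15: x0=(-0.1423) x1=(0.4625) x2=(-1.1078)
step 16: x0=(-0.1539) x1=(0.4825) x2=(-1.0948)
step 17: x0=(-0.1662) x1=(0.5029) x2=(-1.0815)
step 18: x0=(-0.1792) x1=(0.5236) x2=(-1.0680)
step 19: x0=(-0.1928) x1=(0.5446) x2=(-1.0542)
step 20: x0=(-0.2069) x1=(0.5659) x2=(-1.0402)
step 21: x0=(-0.2217) x1=(0.5875) x2=(-1.0259)
step 22: x0=(-0.2370) x1=(0.6093) x2=(-1.0113)
step 23: x0=(-0.2529) x1=(0.6313) x2=(-0.9964)
step 24: x0=(-0.2694) x1=(0.6535) x2=(-0.9812)
step 25: x0=(-0.2864) x1=(0.6758) x2=(-0.9657)

pair (0,1), distance 0.3486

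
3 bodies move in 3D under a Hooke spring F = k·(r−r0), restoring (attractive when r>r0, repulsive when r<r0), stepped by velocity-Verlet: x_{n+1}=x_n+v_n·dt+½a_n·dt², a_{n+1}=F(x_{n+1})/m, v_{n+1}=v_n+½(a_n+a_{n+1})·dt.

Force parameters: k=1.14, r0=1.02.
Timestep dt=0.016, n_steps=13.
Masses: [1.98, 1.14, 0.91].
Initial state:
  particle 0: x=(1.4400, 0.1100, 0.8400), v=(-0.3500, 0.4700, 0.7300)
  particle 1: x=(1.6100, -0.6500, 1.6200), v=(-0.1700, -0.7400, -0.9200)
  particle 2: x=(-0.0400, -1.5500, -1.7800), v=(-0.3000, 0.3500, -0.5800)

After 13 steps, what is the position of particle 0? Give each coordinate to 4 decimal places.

(1.3545, 0.1925, 0.9687)

step 0: x0=(1.4400, 0.1100, 0.8400) x1=(1.6100, -0.6500, 1.6200) x2=(-0.0400, -1.5500, -1.7800)
step 1: x0=(1.4343, 0.1174, 0.8515) x1=(1.6071, -0.6619, 1.6050) x2=(-0.0444, -1.5441, -1.7886)
step 2: x0=(1.4285, 0.1247, 0.8628) x1=(1.6039, -0.6740, 1.5892) x2=(-0.0482, -1.5376, -1.7958)
step 3: x0=(1.4225, 0.1317, 0.8738) x1=(1.6004, -0.6862, 1.5729) x2=(-0.0511, -1.5306, -1.8015)
step 4: x0=(1.4164, 0.1386, 0.8846) x1=(1.5966, -0.6986, 1.5559) x2=(-0.0534, -1.5229, -1.8059)
step 5: x0=(1.4101, 0.1453, 0.8951) x1=(1.5925, -0.7111, 1.5383) x2=(-0.0550, -1.5147, -1.8089)
step 6: x0=(1.4037, 0.1519, 0.9052) x1=(1.5880, -0.7237, 1.5200) x2=(-0.0558, -1.5060, -1.8105)
step 7: x0=(1.3971, 0.1582, 0.9152) x1=(1.5833, -0.7365, 1.5011) x2=(-0.0559, -1.4966, -1.8107)
step 8: x0=(1.3903, 0.1644, 0.9248) x1=(1.5782, -0.7494, 1.4815) x2=(-0.0553, -1.4867, -1.8095)
step 9: x0=(1.3835, 0.1704, 0.9341) x1=(1.5728, -0.7624, 1.4614) x2=(-0.0540, -1.4763, -1.8069)
step 10: x0=(1.3764, 0.1762, 0.9432) x1=(1.5672, -0.7756, 1.4406) x2=(-0.0519, -1.4653, -1.8029)
step 11: x0=(1.3693, 0.1818, 0.9520) x1=(1.5612, -0.7888, 1.4192) x2=(-0.0492, -1.4538, -1.7975)
step 12: x0=(1.3619, 0.1872, 0.9605) x1=(1.5549, -0.8022, 1.3972) x2=(-0.0458, -1.4418, -1.7908)
step 13: x0=(1.3545, 0.1925, 0.9687) x1=(1.5483, -0.8157, 1.3746) x2=(-0.0417, -1.4293, -1.7827)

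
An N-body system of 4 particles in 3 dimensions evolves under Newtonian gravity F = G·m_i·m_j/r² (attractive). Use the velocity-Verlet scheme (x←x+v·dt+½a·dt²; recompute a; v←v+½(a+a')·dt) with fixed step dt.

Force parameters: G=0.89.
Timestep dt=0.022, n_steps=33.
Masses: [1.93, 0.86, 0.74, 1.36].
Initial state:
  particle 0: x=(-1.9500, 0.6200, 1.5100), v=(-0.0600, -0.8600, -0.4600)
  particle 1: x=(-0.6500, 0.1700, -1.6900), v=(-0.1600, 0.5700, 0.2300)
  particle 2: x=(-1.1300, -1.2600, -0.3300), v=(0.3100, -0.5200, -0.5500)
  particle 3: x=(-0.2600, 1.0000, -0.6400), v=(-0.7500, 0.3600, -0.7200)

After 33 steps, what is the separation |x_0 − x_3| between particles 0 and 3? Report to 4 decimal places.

2.8051

step 0: x0=(-1.9500, 0.6200, 1.5100) x1=(-0.6500, 0.1700, -1.6900) x2=(-1.1300, -1.2600, -0.3300) x3=(-0.2600, 1.0000, -0.6400)
step 1: x0=(-1.9513, 0.6011, 1.4998) x1=(-0.6535, 0.1826, -1.6848) x2=(-1.1232, -1.2713, -0.3421) x3=(-0.2766, 1.0078, -0.6559)
step 2: x0=(-1.9525, 0.5821, 1.4895) x1=(-0.6570, 0.1954, -1.6792) x2=(-1.1163, -1.2824, -0.3542) x3=(-0.2933, 1.0155, -0.6718)
step 3: x0=(-1.9536, 0.5631, 1.4791) x1=(-0.6604, 0.2082, -1.6733) x2=(-1.1094, -1.2933, -0.3663) x3=(-0.3101, 1.0229, -0.6878)
step 4: x0=(-1.9547, 0.5442, 1.4686) x1=(-0.6637, 0.2213, -1.6670) x2=(-1.1026, -1.3039, -0.3784) x3=(-0.3271, 1.0302, -0.7038)
step 5: x0=(-1.9557, 0.5251, 1.4579) x1=(-0.6671, 0.2345, -1.6603) x2=(-1.0956, -1.3143, -0.3905) x3=(-0.3442, 1.0373, -0.7199)
step 6: x0=(-1.9566, 0.5061, 1.4472) x1=(-0.6703, 0.2479, -1.6533) x2=(-1.0887, -1.3245, -0.4025) x3=(-0.3615, 1.0441, -0.7361)
step 7: x0=(-1.9575, 0.4871, 1.4363) x1=(-0.6736, 0.2615, -1.6458) x2=(-1.0818, -1.3345, -0.4146) x3=(-0.3789, 1.0507, -0.7524)
step 8: x0=(-1.9583, 0.4680, 1.4253) x1=(-0.6768, 0.2753, -1.6380) x2=(-1.0749, -1.3442, -0.4267) x3=(-0.3964, 1.0571, -0.7687)
step 9: x0=(-1.9590, 0.4490, 1.4141) x1=(-0.6799, 0.2892, -1.6298) x2=(-1.0679, -1.3537, -0.4387) x3=(-0.4141, 1.0633, -0.7852)
step 10: x0=(-1.9597, 0.4299, 1.4029) x1=(-0.6830, 0.3034, -1.6211) x2=(-1.0610, -1.3629, -0.4508) x3=(-0.4319, 1.0692, -0.8017)
step 11: x0=(-1.9602, 0.4108, 1.3915) x1=(-0.6860, 0.3179, -1.6120) x2=(-1.0540, -1.3720, -0.4628) x3=(-0.4498, 1.0748, -0.8184)
step 12: x0=(-1.9608, 0.3917, 1.3800) x1=(-0.6889, 0.3326, -1.6025) x2=(-1.0471, -1.3808, -0.4748) x3=(-0.4679, 1.0802, -0.8351)
step 13: x0=(-1.9612, 0.3726, 1.3684) x1=(-0.6919, 0.3475, -1.5925) x2=(-1.0402, -1.3893, -0.4868) x3=(-0.4861, 1.0853, -0.8520)
step 14: x0=(-1.9616, 0.3534, 1.3567) x1=(-0.6947, 0.3628, -1.5821) x2=(-1.0332, -1.3977, -0.4987) x3=(-0.5044, 1.0901, -0.8690)
step 15: x0=(-1.9619, 0.3343, 1.3448) x1=(-0.6975, 0.3784, -1.5712) x2=(-1.0263, -1.4058, -0.5107) x3=(-0.5229, 1.0946, -0.8862)
step 16: x0=(-1.9621, 0.3152, 1.3328) x1=(-0.7003, 0.3944, -1.5597) x2=(-1.0194, -1.4136, -0.5226) x3=(-0.5415, 1.0987, -0.9035)
step 17: x0=(-1.9623, 0.2960, 1.3207) x1=(-0.7029, 0.4107, -1.5477) x2=(-1.0124, -1.4213, -0.5345) x3=(-0.5602, 1.1025, -0.9210)
step 18: x0=(-1.9623, 0.2769, 1.3084) x1=(-0.7056, 0.4274, -1.5352) x2=(-1.0055, -1.4287, -0.5464) x3=(-0.5790, 1.1059, -0.9386)
step 19: x0=(-1.9624, 0.2577, 1.2961) x1=(-0.7082, 0.4446, -1.5221) x2=(-0.9987, -1.4359, -0.5583) x3=(-0.5980, 1.1089, -0.9565)
step 20: x0=(-1.9623, 0.2386, 1.2836) x1=(-0.7107, 0.4623, -1.5085) x2=(-0.9918, -1.4429, -0.5701) x3=(-0.6171, 1.1114, -0.9746)
step 21: x0=(-1.9622, 0.2194, 1.2709) x1=(-0.7132, 0.4806, -1.4942) x2=(-0.9849, -1.4496, -0.5819) x3=(-0.6363, 1.1135, -0.9929)
step 22: x0=(-1.9620, 0.2003, 1.2582) x1=(-0.7156, 0.4995, -1.4792) x2=(-0.9781, -1.4561, -0.5936) x3=(-0.6556, 1.1150, -1.0114)
step 23: x0=(-1.9618, 0.1811, 1.2453) x1=(-0.7180, 0.5190, -1.4635) x2=(-0.9713, -1.4624, -0.6053) x3=(-0.6751, 1.1160, -1.0302)
step 24: x0=(-1.9614, 0.1620, 1.2323) x1=(-0.7204, 0.5394, -1.4471) x2=(-0.9645, -1.4685, -0.6170) x3=(-0.6946, 1.1164, -1.0494)
step 25: x0=(-1.9611, 0.1429, 1.2191) x1=(-0.7228, 0.5607, -1.4299) x2=(-0.9578, -1.4743, -0.6287) x3=(-0.7142, 1.1160, -1.0688)
step 26: x0=(-1.9606, 0.1237, 1.2058) x1=(-0.7253, 0.5831, -1.4119) x2=(-0.9511, -1.4799, -0.6403) x3=(-0.7338, 1.1149, -1.0887)
step 27: x0=(-1.9601, 0.1046, 1.1924) x1=(-0.7278, 0.6066, -1.3929) x2=(-0.9444, -1.4853, -0.6518) x3=(-0.7535, 1.1128, -1.1089)
step 28: x0=(-1.9595, 0.0855, 1.1789) x1=(-0.7304, 0.6316, -1.3731) x2=(-0.9377, -1.4904, -0.6634) x3=(-0.7732, 1.1098, -1.1295)
step 29: x0=(-1.9588, 0.0664, 1.1652) x1=(-0.7332, 0.6583, -1.3521) x2=(-0.9311, -1.4954, -0.6748) x3=(-0.7929, 1.1055, -1.1507)
step 30: x0=(-1.9581, 0.0472, 1.1514) x1=(-0.7364, 0.6871, -1.3302) x2=(-0.9245, -1.5001, -0.6863) x3=(-0.8124, 1.0997, -1.1724)
step 31: x0=(-1.9573, 0.0282, 1.1374) x1=(-0.7401, 0.7185, -1.3070) x2=(-0.9179, -1.5046, -0.6976) x3=(-0.8316, 1.0922, -1.1946)
step 32: x0=(-1.9564, 0.0091, 1.1233) x1=(-0.7447, 0.7532, -1.2828) x2=(-0.9114, -1.5088, -0.7090) x3=(-0.8504, 1.0824, -1.2174)
step 33: x0=(-1.9554, -0.0100, 1.1091) x1=(-0.7508, 0.7923, -1.2575) x2=(-0.9050, -1.5129, -0.7202) x3=(-0.8683, 1.0697, -1.2406)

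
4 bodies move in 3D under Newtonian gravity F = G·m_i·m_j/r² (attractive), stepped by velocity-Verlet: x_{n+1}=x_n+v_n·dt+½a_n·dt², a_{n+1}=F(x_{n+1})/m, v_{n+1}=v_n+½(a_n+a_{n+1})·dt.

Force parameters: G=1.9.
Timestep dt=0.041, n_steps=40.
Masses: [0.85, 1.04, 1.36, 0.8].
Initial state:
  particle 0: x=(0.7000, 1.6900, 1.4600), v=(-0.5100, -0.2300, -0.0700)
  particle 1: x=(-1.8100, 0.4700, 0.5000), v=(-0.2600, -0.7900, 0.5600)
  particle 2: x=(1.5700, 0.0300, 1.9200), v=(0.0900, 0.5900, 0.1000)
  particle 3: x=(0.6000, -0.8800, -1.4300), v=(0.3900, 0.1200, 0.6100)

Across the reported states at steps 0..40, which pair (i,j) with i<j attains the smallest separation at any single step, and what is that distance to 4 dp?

step 0: x0=(0.7000, 1.6900, 1.4600) x1=(-1.8100, 0.4700, 0.5000) x2=(1.5700, 0.0300, 1.9200) x3=(0.6000, -0.8800, -1.4300)
step 1: x0=(0.6792, 1.6799, 1.4571) x1=(-1.8203, 0.4376, 0.5230) x2=(1.5734, 0.0545, 1.9239) x3=(0.6159, -0.8749, -1.4047)
step 2: x0=(0.6586, 1.6686, 1.4543) x1=(-1.8299, 0.4052, 0.5461) x2=(1.5762, 0.0796, 1.9273) x3=(0.6317, -0.8695, -1.3787)
step 3: x0=(0.6383, 1.6559, 1.4516) x1=(-1.8387, 0.3729, 0.5693) x2=(1.5783, 0.1053, 1.9302) x3=(0.6474, -0.8638, -1.3522)
step 4: x0=(0.6182, 1.6420, 1.4489) x1=(-1.8469, 0.3406, 0.5926) x2=(1.5797, 0.1316, 1.9327) x3=(0.6630, -0.8577, -1.3250)
step 5: x0=(0.5985, 1.6267, 1.4462) x1=(-1.8543, 0.3083, 0.6159) x2=(1.5805, 0.1585, 1.9347) x3=(0.6785, -0.8513, -1.2972)
step 6: x0=(0.5792, 1.6100, 1.4437) x1=(-1.8609, 0.2761, 0.6394) x2=(1.5805, 0.1860, 1.9362) x3=(0.6938, -0.8446, -1.2687)
step 7: x0=(0.5602, 1.5921, 1.4413) x1=(-1.8668, 0.2439, 0.6629) x2=(1.5798, 0.2141, 1.9372) x3=(0.7089, -0.8375, -1.2396)
step 8: x0=(0.5418, 1.5727, 1.4390) x1=(-1.8720, 0.2118, 0.6865) x2=(1.5784, 0.2428, 1.9377) x3=(0.7240, -0.8301, -1.2099)
step 9: x0=(0.5238, 1.5520, 1.4368) x1=(-1.8764, 0.1798, 0.7101) x2=(1.5761, 0.2720, 1.9376) x3=(0.7389, -0.8224, -1.1795)
step 10: x0=(0.5063, 1.5298, 1.4349) x1=(-1.8800, 0.1480, 0.7339) x2=(1.5730, 0.3019, 1.9370) x3=(0.7536, -0.8143, -1.1484)
step 11: x0=(0.4895, 1.5063, 1.4331) x1=(-1.8829, 0.1162, 0.7576) x2=(1.5690, 0.3324, 1.9358) x3=(0.7682, -0.8058, -1.1167)
step 12: x0=(0.4734, 1.4813, 1.4315) x1=(-1.8851, 0.0845, 0.7815) x2=(1.5641, 0.3634, 1.9341) x3=(0.7827, -0.7970, -1.0842)
step 13: x0=(0.4579, 1.4548, 1.4301) x1=(-1.8864, 0.0530, 0.8054) x2=(1.5583, 0.3951, 1.9317) x3=(0.7969, -0.7878, -1.0511)
step 14: x0=(0.4434, 1.4269, 1.4290) x1=(-1.8870, 0.0217, 0.8294) x2=(1.5514, 0.4273, 1.9288) x3=(0.8111, -0.7782, -1.0173)
step 15: x0=(0.4297, 1.3975, 1.4282) x1=(-1.8868, -0.0095, 0.8534) x2=(1.5435, 0.4601, 1.9252) x3=(0.8250, -0.7683, -0.9828)
step 16: x0=(0.4170, 1.3666, 1.4278) x1=(-1.8858, -0.0406, 0.8774) x2=(1.5344, 0.4935, 1.9209) x3=(0.8388, -0.7579, -0.9475)
step 17: x0=(0.4054, 1.3341, 1.4277) x1=(-1.8840, -0.0714, 0.9016) x2=(1.5241, 0.5275, 1.9159) x3=(0.8524, -0.7472, -0.9115)
step 18: x0=(0.3950, 1.3002, 1.4280) x1=(-1.8814, -0.1021, 0.9257) x2=(1.5126, 0.5620, 1.9103) x3=(0.8658, -0.7360, -0.8748)
step 19: x0=(0.3860, 1.2648, 1.4287) x1=(-1.8780, -0.1325, 0.9499) x2=(1.4998, 0.5970, 1.9038) x3=(0.8790, -0.7244, -0.8373)
step 20: x0=(0.3784, 1.2278, 1.4299) x1=(-1.8737, -0.1627, 0.9741) x2=(1.4855, 0.6326, 1.8966) x3=(0.8920, -0.7124, -0.7991)
step 21: x0=(0.3726, 1.1893, 1.4317) x1=(-1.8687, -0.1927, 0.9984) x2=(1.4696, 0.6686, 1.8886) x3=(0.9048, -0.6999, -0.7600)
step 22: x0=(0.3685, 1.1494, 1.4342) x1=(-1.8628, -0.2225, 1.0226) x2=(1.4521, 0.7051, 1.8796) x3=(0.9173, -0.6870, -0.7202)
step 23: x0=(0.3666, 1.1081, 1.4372) x1=(-1.8560, -0.2520, 1.0469) x2=(1.4328, 0.7421, 1.8698) x3=(0.9297, -0.6736, -0.6795)
step 24: x0=(0.3669, 1.0654, 1.4411) x1=(-1.8485, -0.2812, 1.0712) x2=(1.4116, 0.7794, 1.8589) x3=(0.9418, -0.6597, -0.6380)
step 25: x0=(0.3697, 1.0215, 1.4458) x1=(-1.8400, -0.3101, 1.0955) x2=(1.3882, 0.8169, 1.8471) x3=(0.9536, -0.6453, -0.5956)
step 26: x0=(0.3755, 0.9764, 1.4514) x1=(-1.8307, -0.3388, 1.1199) x2=(1.3626, 0.8546, 1.8341) x3=(0.9652, -0.6304, -0.5524)
step 27: x0=(0.3844, 0.9304, 1.4580) x1=(-1.8205, -0.3671, 1.1442) x2=(1.3344, 0.8923, 1.8199) x3=(0.9765, -0.6149, -0.5082)
step 28: x0=(0.3969, 0.8838, 1.4658) x1=(-1.8094, -0.3951, 1.1685) x2=(1.3035, 0.9299, 1.8045) x3=(0.9875, -0.5989, -0.4631)
step 29: x0=(0.4134, 0.8369, 1.4748) x1=(-1.7974, -0.4228, 1.1929) x2=(1.2696, 0.9670, 1.7877) x3=(0.9982, -0.5822, -0.4170)
step 30: x0=(0.4344, 0.7903, 1.4852) x1=(-1.7846, -0.4501, 1.2172) x2=(1.2324, 1.0033, 1.7695) x3=(1.0086, -0.5650, -0.3699)
step 31: x0=(0.4602, 0.7445, 1.4970) x1=(-1.7708, -0.4771, 1.2415) x2=(1.1917, 1.0384, 1.7498) x3=(1.0187, -0.5471, -0.3218)
step 32: x0=(0.4913, 0.7005, 1.5103) x1=(-1.7561, -0.5038, 1.2657) x2=(1.1473, 1.0718, 1.7286) x3=(1.0283, -0.5285, -0.2727)
step 33: x0=(0.5279, 0.6592, 1.5252) x1=(-1.7404, -0.5300, 1.2900) x2=(1.0988, 1.1027, 1.7058) x3=(1.0376, -0.5092, -0.2224)
step 34: x0=(0.5703, 0.6221, 1.5414) x1=(-1.7239, -0.5559, 1.3142) x2=(1.0463, 1.1303, 1.6815) x3=(1.0465, -0.4891, -0.1710)
step 35: x0=(0.6181, 0.5907, 1.5588) x1=(-1.7064, -0.5813, 1.3384) x2=(0.9900, 1.1536, 1.6557) x3=(1.0549, -0.4683, -0.1183)
step 36: x0=(0.6707, 0.5664, 1.5770) x1=(-1.6880, -0.6064, 1.3625) x2=(0.9302, 1.1716, 1.6288) x3=(1.0629, -0.4466, -0.0645)
step 37: x0=(0.7269, 0.5507, 1.5954) x1=(-1.6686, -0.6310, 1.3866) x2=(0.8677, 1.1834, 1.6010) x3=(1.0704, -0.4240, -0.0093)
step 38: x0=(0.7851, 0.5445, 1.6132) x1=(-1.6483, -0.6552, 1.4106) x2=(0.8036, 1.1883, 1.5728) x3=(1.0773, -0.4005, 0.0473)
step 39: x0=(0.8433, 0.5481, 1.6298) x1=(-1.6270, -0.6789, 1.4345) x2=(0.7391, 1.1862, 1.5446) x3=(1.0837, -0.3760, 0.1053)
step 40: x0=(0.8996, 0.5611, 1.6443) x1=(-1.6049, -0.7021, 1.4584) x2=(0.6754, 1.1772, 1.5169) x3=(1.0896, -0.3504, 0.1648)

pair (0,2), distance 0.6454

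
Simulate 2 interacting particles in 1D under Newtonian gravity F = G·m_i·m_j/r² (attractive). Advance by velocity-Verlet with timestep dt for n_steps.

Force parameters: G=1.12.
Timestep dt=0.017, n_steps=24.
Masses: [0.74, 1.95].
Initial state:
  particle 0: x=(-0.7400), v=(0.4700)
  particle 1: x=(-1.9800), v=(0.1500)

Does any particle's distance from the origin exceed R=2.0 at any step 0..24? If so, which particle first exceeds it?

step 0: x0=(-0.7400) x1=(-1.9800)
step 1: x0=(-0.7322) x1=(-1.9774)
step 2: x0=(-0.7248) x1=(-1.9746)
step 3: x0=(-0.7179) x1=(-1.9717)
step 4: x0=(-0.7113) x1=(-1.9686)
step 5: x0=(-0.7051) x1=(-1.9653)
step 6: x0=(-0.6993) x1=(-1.9619)
step 7: x0=(-0.6940) x1=(-1.9584)
step 8: x0=(-0.6890) x1=(-1.9547)
step 9: x0=(-0.6844) x1=(-1.9509)
step 10: x0=(-0.6802) x1=(-1.9469)
step 11: x0=(-0.6764) x1=(-1.9427)
step 12: x0=(-0.6730) x1=(-1.9384)
step 13: x0=(-0.6700) x1=(-1.9340)
step 14: x0=(-0.6673) x1=(-1.9294)
step 15: x0=(-0.6651) x1=(-1.9247)
step 16: x0=(-0.6633) x1=(-1.9198)
step 17: x0=(-0.6619) x1=(-1.9148)
step 18: x0=(-0.6608) x1=(-1.9096)
step 19: x0=(-0.6602) x1=(-1.9042)
step 20: x0=(-0.6600) x1=(-1.8987)
step 21: x0=(-0.6602) x1=(-1.8931)
step 22: x0=(-0.6608) x1=(-1.8872)
step 23: x0=(-0.6619) x1=(-1.8813)
step 24: x0=(-0.6633) x1=(-1.8751)

no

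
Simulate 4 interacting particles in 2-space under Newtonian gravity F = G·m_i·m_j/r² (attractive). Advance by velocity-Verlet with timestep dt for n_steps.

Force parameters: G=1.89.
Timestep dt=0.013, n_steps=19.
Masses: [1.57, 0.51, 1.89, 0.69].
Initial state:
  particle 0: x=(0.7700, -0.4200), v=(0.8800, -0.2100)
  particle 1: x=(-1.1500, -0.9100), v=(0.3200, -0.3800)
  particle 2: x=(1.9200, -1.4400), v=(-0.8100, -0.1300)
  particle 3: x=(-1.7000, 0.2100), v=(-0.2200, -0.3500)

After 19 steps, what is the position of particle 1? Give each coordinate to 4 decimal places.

step 0: x0=(0.7700, -0.4200) x1=(-1.1500, -0.9100) x2=(1.9200, -1.4400) x3=(-1.7000, 0.2100)
step 1: x0=(0.7815, -0.4228) x1=(-1.1458, -0.9149) x2=(1.9094, -1.4416) x3=(-1.7028, 0.2054)
step 2: x0=(0.7931, -0.4258) x1=(-1.1414, -0.9196) x2=(1.8986, -1.4431) x3=(-1.7054, 0.2006)
step 3: x0=(0.8049, -0.4290) x1=(-1.1370, -0.9242) x2=(1.8876, -1.4444) x3=(-1.7079, 0.1958)
step 4: x0=(0.8167, -0.4324) x1=(-1.1324, -0.9286) x2=(1.8764, -1.4455) x3=(-1.7102, 0.1908)
step 5: x0=(0.8287, -0.4359) x1=(-1.1277, -0.9329) x2=(1.8649, -1.4465) x3=(-1.7124, 0.1857)
step 6: x0=(0.8409, -0.4397) x1=(-1.1229, -0.9370) x2=(1.8533, -1.4473) x3=(-1.7144, 0.1804)
step 7: x0=(0.8532, -0.4437) x1=(-1.1179, -0.9410) x2=(1.8415, -1.4479) x3=(-1.7162, 0.1750)
step 8: x0=(0.8656, -0.4478) x1=(-1.1128, -0.9449) x2=(1.8295, -1.4483) x3=(-1.7179, 0.1696)
step 9: x0=(0.8782, -0.4523) x1=(-1.1077, -0.9486) x2=(1.8173, -1.4485) x3=(-1.7195, 0.1639)
step 10: x0=(0.8909, -0.4569) x1=(-1.1024, -0.9522) x2=(1.8048, -1.4485) x3=(-1.7209, 0.1582)
step 11: x0=(0.9038, -0.4618) x1=(-1.0969, -0.9557) x2=(1.7922, -1.4484) x3=(-1.7221, 0.1524)
step 12: x0=(0.9168, -0.4670) x1=(-1.0914, -0.9590) x2=(1.7793, -1.4479) x3=(-1.7232, 0.1464)
step 13: x0=(0.9301, -0.4724) x1=(-1.0858, -0.9622) x2=(1.7662, -1.4473) x3=(-1.7241, 0.1403)
step 14: x0=(0.9434, -0.4781) x1=(-1.0800, -0.9652) x2=(1.7528, -1.4464) x3=(-1.7249, 0.1341)
step 15: x0=(0.9570, -0.4841) x1=(-1.0741, -0.9681) x2=(1.7393, -1.4453) x3=(-1.7255, 0.1277)
step 16: x0=(0.9708, -0.4905) x1=(-1.0681, -0.9709) x2=(1.7255, -1.4439) x3=(-1.7260, 0.1213)
step 17: x0=(0.9847, -0.4971) x1=(-1.0620, -0.9736) x2=(1.7114, -1.4422) x3=(-1.7263, 0.1147)
step 18: x0=(0.9988, -0.5041) x1=(-1.0558, -0.9761) x2=(1.6971, -1.4402) x3=(-1.7265, 0.1080)
step 19: x0=(1.0132, -0.5114) x1=(-1.0494, -0.9785) x2=(1.6825, -1.4380) x3=(-1.7265, 0.1012)

(-1.0494, -0.9785)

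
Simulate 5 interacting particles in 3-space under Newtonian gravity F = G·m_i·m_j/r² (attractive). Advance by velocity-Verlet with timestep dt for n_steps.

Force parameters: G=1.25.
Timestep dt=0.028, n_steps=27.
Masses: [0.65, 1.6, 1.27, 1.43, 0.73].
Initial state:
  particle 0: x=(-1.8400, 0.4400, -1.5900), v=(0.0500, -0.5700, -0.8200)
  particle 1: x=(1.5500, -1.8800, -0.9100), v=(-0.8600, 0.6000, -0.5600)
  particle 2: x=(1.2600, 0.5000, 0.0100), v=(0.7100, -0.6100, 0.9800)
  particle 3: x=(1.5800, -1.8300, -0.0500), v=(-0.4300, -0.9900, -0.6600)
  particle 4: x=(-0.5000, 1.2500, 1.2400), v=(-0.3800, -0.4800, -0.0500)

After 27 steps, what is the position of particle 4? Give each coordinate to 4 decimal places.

(-0.6953, 0.8066, 1.1201)

step 0: x0=(-1.8400, 0.4400, -1.5900) x1=(1.5500, -1.8800, -0.9100) x2=(1.2600, 0.5000, 0.0100) x3=(1.5800, -1.8300, -0.0500) x4=(-0.5000, 1.2500, 1.2400)
step 1: x0=(-1.8385, 0.4240, -1.6129) x1=(1.5259, -1.8630, -0.9247) x2=(1.2798, 0.4827, 0.0374) x3=(1.5679, -1.8576, -0.0695) x4=(-0.5105, 1.2364, 1.2385)
step 2: x0=(-1.8367, 0.4079, -1.6356) x1=(1.5019, -1.8458, -0.9374) x2=(1.2996, 0.4650, 0.0648) x3=(1.5556, -1.8850, -0.0912) x4=(-0.5208, 1.2227, 1.2367)
step 3: x0=(-1.8347, 0.3918, -1.6582) x1=(1.4779, -1.8285, -0.9481) x2=(1.3192, 0.4468, 0.0921) x3=(1.5431, -1.9120, -0.1150) x4=(-0.5308, 1.2087, 1.2347)
step 4: x0=(-1.8324, 0.3756, -1.6807) x1=(1.4540, -1.8111, -0.9567) x2=(1.3387, 0.4283, 0.1193) x3=(1.5303, -1.9385, -0.1410) x4=(-0.5406, 1.1944, 1.2324)
step 5: x0=(-1.8299, 0.3593, -1.7030) x1=(1.4302, -1.7938, -0.9632) x2=(1.3581, 0.4093, 0.1464) x3=(1.5173, -1.9644, -0.1692) x4=(-0.5501, 1.1800, 1.2299)
step 6: x0=(-1.8272, 0.3429, -1.7251) x1=(1.4066, -1.7767, -0.9675) x2=(1.3774, 0.3898, 0.1734) x3=(1.5039, -1.9896, -0.1996) x4=(-0.5593, 1.1653, 1.2271)
step 7: x0=(-1.8242, 0.3265, -1.7471) x1=(1.3832, -1.7600, -0.9697) x2=(1.3965, 0.3700, 0.2003) x3=(1.4902, -2.0138, -0.2324) x4=(-0.5683, 1.1504, 1.2242)
step 8: x0=(-1.8209, 0.3100, -1.7689) x1=(1.3600, -1.7437, -0.9696) x2=(1.4155, 0.3497, 0.2271) x3=(1.4762, -2.0370, -0.2674) x4=(-0.5771, 1.1353, 1.2210)
step 9: x0=(-1.8175, 0.2934, -1.7906) x1=(1.3372, -1.7282, -0.9673) x2=(1.4344, 0.3290, 0.2537) x3=(1.4616, -2.0589, -0.3049) x4=(-0.5856, 1.1200, 1.2175)
step 10: x0=(-1.8137, 0.2767, -1.8122) x1=(1.3147, -1.7134, -0.9626) x2=(1.4531, 0.3078, 0.2801) x3=(1.4465, -2.0793, -0.3447) x4=(-0.5938, 1.1044, 1.2139)
step 11: x0=(-1.8098, 0.2600, -1.8336) x1=(1.2926, -1.6998, -0.9556) x2=(1.4716, 0.2863, 0.3063) x3=(1.4309, -2.0980, -0.3870) x4=(-0.6018, 1.0886, 1.2100)
step 12: x0=(-1.8056, 0.2431, -1.8548) x1=(1.2711, -1.6874, -0.9462) x2=(1.4900, 0.2643, 0.3324) x3=(1.4146, -2.1146, -0.4317) x4=(-0.6095, 1.0727, 1.2059)
step 13: x0=(-1.8012, 0.2262, -1.8759) x1=(1.2501, -1.6767, -0.9344) x2=(1.5082, 0.2420, 0.3583) x3=(1.3976, -2.1290, -0.4789) x4=(-0.6170, 1.0564, 1.2016)
step 14: x0=(-1.7965, 0.2092, -1.8969) x1=(1.2299, -1.6680, -0.9202) x2=(1.5262, 0.2192, 0.3839) x3=(1.3797, -2.1406, -0.5285) x4=(-0.6242, 1.0400, 1.1971)
step 15: x0=(-1.7916, 0.1921, -1.9176) x1=(1.2104, -1.6617, -0.9037) x2=(1.5441, 0.1960, 0.4094) x3=(1.3608, -2.1490, -0.5805) x4=(-0.6312, 1.0234, 1.1924)
step 16: x0=(-1.7864, 0.1749, -1.9383) x1=(1.1919, -1.6582, -0.8850) x2=(1.5617, 0.1725, 0.4345) x3=(1.3408, -2.1538, -0.6347) x4=(-0.6379, 1.0065, 1.1874)
step 17: x0=(-1.7810, 0.1576, -1.9587) x1=(1.1744, -1.6581, -0.8644) x2=(1.5791, 0.1485, 0.4595) x3=(1.3196, -2.1542, -0.6909) x4=(-0.6444, 0.9894, 1.1823)
step 18: x0=(-1.7754, 0.1402, -1.9790) x1=(1.1582, -1.6621, -0.8420) x2=(1.5964, 0.1241, 0.4842) x3=(1.2970, -2.1496, -0.7487) x4=(-0.6506, 0.9721, 1.1770)
step 19: x0=(-1.7695, 0.1228, -1.9992) x1=(1.1434, -1.6708, -0.8186) x2=(1.6134, 0.0994, 0.5086) x3=(1.2727, -2.1393, -0.8074) x4=(-0.6566, 0.9546, 1.1714)
step 20: x0=(-1.7634, 0.1052, -2.0191) x1=(1.1301, -1.6849, -0.7948) x2=(1.6302, 0.0743, 0.5327) x3=(1.2466, -2.1223, -0.8662) x4=(-0.6623, 0.9369, 1.1657)
step 21: x0=(-1.7571, 0.0875, -2.0390) x1=(1.1186, -1.7052, -0.7720) x2=(1.6467, 0.0488, 0.5566) x3=(1.2186, -2.0980, -0.9237) x4=(-0.6677, 0.9189, 1.1597)
step 22: x0=(-1.7505, 0.0698, -2.0586) x1=(1.1087, -1.7321, -0.7516) x2=(1.6631, 0.0230, 0.5802) x3=(1.1887, -2.0659, -0.9782) x4=(-0.6729, 0.9007, 1.1536)
step 23: x0=(-1.7436, 0.0519, -2.0781) x1=(1.1005, -1.7654, -0.7356) x2=(1.6792, -0.0032, 0.6034) x3=(1.1569, -2.0260, -1.0275) x4=(-0.6779, 0.8824, 1.1473)
step 24: x0=(-1.7366, 0.0339, -2.0974) x1=(1.0935, -1.8043, -0.7261) x2=(1.6950, -0.0298, 0.6264) x3=(1.1237, -1.9794, -1.0692) x4=(-0.6826, 0.8637, 1.1408)
step 25: x0=(-1.7293, 0.0159, -2.1166) x1=(1.0873, -1.8473, -0.7248) x2=(1.7106, -0.0566, 0.6491) x3=(1.0896, -1.9278, -1.1015) x4=(-0.6871, 0.8449, 1.1341)
step 26: x0=(-1.7217, -0.0023, -2.1356) x1=(1.0811, -1.8920, -0.7326) x2=(1.7260, -0.0838, 0.6715) x3=(1.0555, -1.8738, -1.1233) x4=(-0.6913, 0.8259, 1.1272)
step 27: x0=(-1.7139, -0.0206, -2.1544) x1=(1.0744, -1.9361, -0.7493) x2=(1.7411, -0.1114, 0.6936) x3=(1.0220, -1.8202, -1.1349) x4=(-0.6953, 0.8066, 1.1201)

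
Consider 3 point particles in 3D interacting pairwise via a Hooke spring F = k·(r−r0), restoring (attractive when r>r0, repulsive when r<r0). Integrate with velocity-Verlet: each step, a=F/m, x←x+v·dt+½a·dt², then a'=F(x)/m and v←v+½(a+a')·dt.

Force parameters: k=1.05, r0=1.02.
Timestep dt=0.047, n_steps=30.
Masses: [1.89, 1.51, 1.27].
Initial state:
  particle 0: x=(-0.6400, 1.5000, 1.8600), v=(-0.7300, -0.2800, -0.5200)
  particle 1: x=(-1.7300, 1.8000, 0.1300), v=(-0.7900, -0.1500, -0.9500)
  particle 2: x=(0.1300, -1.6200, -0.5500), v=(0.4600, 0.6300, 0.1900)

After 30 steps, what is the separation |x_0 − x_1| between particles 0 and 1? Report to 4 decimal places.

step 0: x0=(-0.6400, 1.5000, 1.8600) x1=(-1.7300, 1.8000, 0.1300) x2=(0.1300, -1.6200, -0.5500)
step 1: x0=(-0.6743, 1.4855, 1.8339) x1=(-1.7656, 1.7909, 0.0856) x2=(0.1498, -1.5859, -0.5390)
step 2: x0=(-0.7085, 1.4684, 1.8046) x1=(-1.7983, 1.7777, 0.0419) x2=(0.1660, -1.5432, -0.5239)
step 3: x0=(-0.7426, 1.4488, 1.7720) x1=(-1.8278, 1.7605, -0.0010) x2=(0.1783, -1.4918, -0.5049)
step 4: x0=(-0.7766, 1.4267, 1.7363) x1=(-1.8542, 1.7394, -0.0431) x2=(0.1866, -1.4322, -0.4821)
step 5: x0=(-0.8104, 1.4022, 1.6975) x1=(-1.8774, 1.7144, -0.0844) x2=(0.1910, -1.3645, -0.4559)
step 6: x0=(-0.8440, 1.3755, 1.6556) x1=(-1.8975, 1.6858, -0.1246) x2=(0.1913, -1.2891, -0.4263)
step 7: x0=(-0.8774, 1.3467, 1.6108) x1=(-1.9145, 1.6536, -0.1637) x2=(0.1875, -1.2063, -0.3936)
step 8: x0=(-0.9104, 1.3159, 1.5631) x1=(-1.9284, 1.6181, -0.2017) x2=(0.1796, -1.1166, -0.3580)
step 9: x0=(-0.9432, 1.2832, 1.5128) x1=(-1.9391, 1.5794, -0.2385) x2=(0.1676, -1.0202, -0.3199)
step 10: x0=(-0.9757, 1.2487, 1.4598) x1=(-1.9469, 1.5377, -0.2741) x2=(0.1516, -0.9177, -0.2793)
step 11: x0=(-1.0078, 1.2127, 1.4044) x1=(-1.9517, 1.4931, -0.3084) x2=(0.1316, -0.8095, -0.2367)
step 12: x0=(-1.0397, 1.1753, 1.3467) x1=(-1.9537, 1.4460, -0.3413) x2=(0.1077, -0.6962, -0.1922)
step 13: x0=(-1.0711, 1.1366, 1.2869) x1=(-1.9529, 1.3966, -0.3728) x2=(0.0800, -0.5781, -0.1461)
step 14: x0=(-1.1023, 1.0968, 1.2250) x1=(-1.9495, 1.3450, -0.4029) x2=(0.0487, -0.4559, -0.0988)
step 15: x0=(-1.1331, 1.0560, 1.1613) x1=(-1.9436, 1.2915, -0.4316) x2=(0.0140, -0.3300, -0.0504)
step 16: x0=(-1.1635, 1.0145, 1.0960) x1=(-1.9354, 1.2363, -0.4589) x2=(-0.0241, -0.2010, -0.0013)
step 17: x0=(-1.1937, 0.9724, 1.0293) x1=(-1.9249, 1.1797, -0.4848) x2=(-0.0651, -0.0694, 0.0483)
step 18: x0=(-1.2237, 0.9298, 0.9613) x1=(-1.9124, 1.1220, -0.5093) x2=(-0.1090, 0.0644, 0.0981)
step 19: x0=(-1.2534, 0.8869, 0.8922) x1=(-1.8981, 1.0632, -0.5325) x2=(-0.1554, 0.1997, 0.1480)
step 20: x0=(-1.2830, 0.8438, 0.8221) x1=(-1.8820, 1.0037, -0.5543) x2=(-0.2041, 0.3363, 0.1976)
step 21: x0=(-1.3125, 0.8006, 0.7514) x1=(-1.8644, 0.9436, -0.5750) x2=(-0.2547, 0.4736, 0.2469)
step 22: x0=(-1.3420, 0.7574, 0.6801) x1=(-1.8454, 0.8831, -0.5944) x2=(-0.3069, 0.6115, 0.2957)
step 23: x0=(-1.3716, 0.7142, 0.6083) x1=(-1.8253, 0.8224, -0.6128) x2=(-0.3605, 0.7496, 0.3438)
step 24: x0=(-1.4012, 0.6710, 0.5362) x1=(-1.8040, 0.7616, -0.6301) x2=(-0.4153, 0.8877, 0.3911)
step 25: x0=(-1.4309, 0.6279, 0.4638) x1=(-1.7817, 0.7009, -0.6465) x2=(-0.4711, 1.0258, 0.4378)
step 26: x0=(-1.4607, 0.5848, 0.3913) x1=(-1.7586, 0.6403, -0.6620) x2=(-0.5279, 1.1636, 0.4836)
step 27: x0=(-1.4904, 0.5417, 0.3187) x1=(-1.7346, 0.5801, -0.6766) x2=(-0.5858, 1.3009, 0.5285)
step 28: x0=(-1.5199, 0.4988, 0.2461) x1=(-1.7098, 0.5204, -0.6904) x2=(-0.6449, 1.4374, 0.5724)
step 29: x0=(-1.5492, 0.4561, 0.1737) x1=(-1.6843, 0.4613, -0.7034) x2=(-0.7052, 1.5728, 0.6151)
step 30: x0=(-1.5782, 0.4139, 0.1016) x1=(-1.6581, 0.4031, -0.7156) x2=(-0.7669, 1.7065, 0.6564)

0.8212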